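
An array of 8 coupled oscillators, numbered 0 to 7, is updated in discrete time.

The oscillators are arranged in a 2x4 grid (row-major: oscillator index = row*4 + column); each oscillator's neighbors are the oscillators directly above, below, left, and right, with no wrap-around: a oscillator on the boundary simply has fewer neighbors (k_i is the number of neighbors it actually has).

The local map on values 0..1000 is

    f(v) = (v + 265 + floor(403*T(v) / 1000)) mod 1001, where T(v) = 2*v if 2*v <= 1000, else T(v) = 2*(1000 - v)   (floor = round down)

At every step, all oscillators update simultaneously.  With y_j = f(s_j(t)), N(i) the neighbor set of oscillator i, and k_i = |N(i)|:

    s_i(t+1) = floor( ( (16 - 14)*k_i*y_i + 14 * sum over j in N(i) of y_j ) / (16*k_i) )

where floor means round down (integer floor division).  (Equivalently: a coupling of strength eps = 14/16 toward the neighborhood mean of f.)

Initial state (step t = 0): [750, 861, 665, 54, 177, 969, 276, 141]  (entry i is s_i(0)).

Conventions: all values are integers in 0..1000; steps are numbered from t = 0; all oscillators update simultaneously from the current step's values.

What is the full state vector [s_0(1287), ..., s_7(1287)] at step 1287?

Answer: [186, 186, 186, 186, 186, 186, 186, 186]
Key observation: The state at step 15, [186, 186, 186, 186, 186, 186, 186, 186], reappears at step 17: the system is in a cycle of period 2 from step 15 on.  Therefore the state at step 1287 equals the state at step 15 + ((1287 - 15) mod 2) = 15, which is [186, 186, 186, 186, 186, 186, 186, 186].

Derivation:
t=0: [750, 861, 665, 54, 177, 969, 276, 141]
t=1: [386, 225, 422, 359, 279, 494, 379, 557]
t=2: [749, 417, 742, 203, 585, 716, 223, 836]
t=3: [114, 187, 410, 273, 207, 278, 273, 596]
t=4: [601, 437, 618, 177, 620, 678, 373, 686]
t=5: [129, 174, 483, 244, 193, 369, 290, 691]
t=6: [583, 528, 621, 236, 701, 693, 469, 678]
t=7: [187, 189, 307, 257, 194, 167, 187, 376]
t=8: [609, 655, 667, 862, 587, 602, 754, 700]
t=9: [189, 191, 214, 206, 186, 197, 199, 223]
t=10: [604, 623, 626, 656, 611, 612, 643, 635]
t=11: [188, 188, 193, 192, 187, 190, 191, 195]
t=12: [603, 607, 608, 614, 605, 605, 612, 610]
t=13: [186, 186, 187, 187, 186, 187, 187, 188]
t=14: [600, 601, 601, 602, 600, 600, 602, 602]
t=15: [186, 186, 186, 186, 186, 186, 186, 186]
t=16: [600, 600, 600, 600, 600, 600, 600, 600]
t=17: [186, 186, 186, 186, 186, 186, 186, 186]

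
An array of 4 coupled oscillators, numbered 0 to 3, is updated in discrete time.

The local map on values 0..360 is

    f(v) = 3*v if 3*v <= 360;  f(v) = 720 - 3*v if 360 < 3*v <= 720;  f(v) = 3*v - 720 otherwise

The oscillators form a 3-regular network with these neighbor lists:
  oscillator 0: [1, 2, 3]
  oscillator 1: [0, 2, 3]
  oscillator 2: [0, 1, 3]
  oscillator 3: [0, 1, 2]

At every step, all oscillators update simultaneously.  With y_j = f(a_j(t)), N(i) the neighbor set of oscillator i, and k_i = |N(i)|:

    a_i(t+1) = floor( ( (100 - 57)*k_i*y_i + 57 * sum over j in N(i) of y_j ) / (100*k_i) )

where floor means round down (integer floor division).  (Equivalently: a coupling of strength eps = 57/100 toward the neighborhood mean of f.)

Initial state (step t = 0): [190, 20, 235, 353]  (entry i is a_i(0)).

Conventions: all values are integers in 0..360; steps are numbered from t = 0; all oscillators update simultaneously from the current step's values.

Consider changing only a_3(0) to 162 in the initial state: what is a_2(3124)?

Answer: a_2(3124) = 36
Key observation: The state at step 39, [253, 252, 252, 252], reappears at step 43: the system is in a cycle of period 4 from step 39 on.  Therefore the state at step 3124 equals the state at step 39 + ((3124 - 39) mod 4) = 40, which is [37, 36, 36, 36].

Derivation:
t=0: [190, 20, 235, 162]
t=1: [123, 101, 90, 143]
t=2: [315, 303, 295, 300]
t=3: [198, 189, 183, 187]
t=4: [145, 152, 156, 153]
t=5: [270, 265, 262, 264]
t=6: [79, 75, 73, 74]
t=7: [228, 225, 224, 224]
t=8: [42, 44, 45, 45]
t=9: [130, 132, 132, 132]
t=10: [326, 325, 325, 325]
t=11: [256, 255, 255, 255]
t=12: [46, 45, 45, 45]
t=13: [136, 135, 135, 135]
t=14: [313, 314, 314, 314]
t=15: [220, 221, 221, 221]
t=16: [58, 57, 57, 57]
t=17: [172, 171, 171, 171]
t=18: [205, 206, 206, 206]
t=19: [103, 102, 102, 102]
t=20: [307, 306, 306, 306]
t=21: [199, 198, 198, 198]
t=22: [124, 125, 125, 125]
t=23: [346, 345, 345, 345]
t=24: [316, 315, 315, 315]
t=25: [226, 225, 225, 225]
t=26: [43, 44, 44, 44]
t=27: [130, 131, 131, 131]
t=28: [328, 327, 327, 327]
t=29: [262, 261, 261, 261]
t=30: [64, 63, 63, 63]
t=31: [190, 189, 189, 189]
t=32: [151, 152, 152, 152]
t=33: [265, 264, 264, 264]
t=34: [73, 72, 72, 72]
t=35: [217, 216, 216, 216]
t=36: [70, 71, 71, 71]
t=37: [211, 212, 212, 212]
t=38: [85, 84, 84, 84]
t=39: [253, 252, 252, 252]
t=40: [37, 36, 36, 36]
t=41: [109, 108, 108, 108]
t=42: [325, 324, 324, 324]
t=43: [253, 252, 252, 252]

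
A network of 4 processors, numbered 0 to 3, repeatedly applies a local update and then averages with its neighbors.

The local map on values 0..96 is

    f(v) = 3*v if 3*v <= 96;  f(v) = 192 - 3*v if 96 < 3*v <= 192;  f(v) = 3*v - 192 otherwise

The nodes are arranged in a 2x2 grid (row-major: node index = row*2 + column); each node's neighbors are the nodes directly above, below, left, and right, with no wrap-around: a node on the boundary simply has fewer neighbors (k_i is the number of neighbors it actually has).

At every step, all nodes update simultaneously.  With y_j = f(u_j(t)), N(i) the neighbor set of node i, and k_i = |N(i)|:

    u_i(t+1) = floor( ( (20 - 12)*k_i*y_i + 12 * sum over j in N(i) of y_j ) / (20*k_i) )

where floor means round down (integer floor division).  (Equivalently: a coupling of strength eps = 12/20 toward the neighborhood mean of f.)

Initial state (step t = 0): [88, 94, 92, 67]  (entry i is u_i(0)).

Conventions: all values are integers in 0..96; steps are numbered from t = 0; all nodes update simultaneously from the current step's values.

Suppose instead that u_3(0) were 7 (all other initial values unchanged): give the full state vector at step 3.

Simulating step by step:
t=0: [88, 94, 92, 7]
t=1: [81, 63, 61, 60]
t=2: [24, 20, 22, 8]
t=3: [66, 52, 55, 47]

Answer: [66, 52, 55, 47]
Key observation: This trace re-runs the system from the modified initial state.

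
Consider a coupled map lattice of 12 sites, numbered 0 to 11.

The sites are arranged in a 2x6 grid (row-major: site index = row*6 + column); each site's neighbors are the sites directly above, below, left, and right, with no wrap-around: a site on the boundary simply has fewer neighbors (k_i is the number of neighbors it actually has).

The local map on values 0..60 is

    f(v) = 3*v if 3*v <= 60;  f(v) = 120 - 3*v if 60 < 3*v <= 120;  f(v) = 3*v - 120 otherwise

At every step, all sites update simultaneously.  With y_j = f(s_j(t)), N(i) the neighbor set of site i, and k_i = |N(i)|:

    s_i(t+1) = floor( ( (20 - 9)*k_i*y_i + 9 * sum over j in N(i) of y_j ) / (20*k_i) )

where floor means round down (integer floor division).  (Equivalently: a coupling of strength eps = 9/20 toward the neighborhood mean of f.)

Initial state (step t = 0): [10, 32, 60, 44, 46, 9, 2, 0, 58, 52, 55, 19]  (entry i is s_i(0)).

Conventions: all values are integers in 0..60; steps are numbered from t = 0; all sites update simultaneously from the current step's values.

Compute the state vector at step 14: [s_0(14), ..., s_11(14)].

Answer: [27, 37, 22, 30, 30, 24, 17, 24, 16, 25, 26, 28]

Derivation:
t=0: [10, 32, 60, 44, 46, 9, 2, 0, 58, 52, 55, 19]
t=1: [23, 26, 46, 23, 22, 31, 10, 12, 44, 36, 41, 47]
t=2: [44, 38, 25, 40, 41, 31, 36, 32, 16, 16, 14, 18]
t=3: [10, 15, 32, 14, 12, 27, 14, 23, 43, 39, 38, 45]
t=4: [36, 40, 27, 32, 32, 32, 41, 42, 16, 10, 11, 18]
t=5: [7, 8, 32, 27, 25, 30, 5, 10, 37, 32, 34, 42]
t=6: [20, 24, 24, 35, 37, 27, 19, 23, 16, 23, 21, 14]
t=7: [56, 50, 43, 24, 21, 32, 56, 51, 48, 46, 46, 44]
t=8: [43, 30, 20, 39, 44, 28, 44, 33, 22, 23, 22, 16]
t=9: [14, 30, 46, 20, 20, 33, 13, 25, 49, 44, 46, 46]
t=10: [38, 32, 27, 46, 47, 29, 41, 39, 26, 22, 23, 18]
t=11: [9, 20, 34, 27, 26, 35, 3, 12, 37, 46, 47, 48]
t=12: [30, 45, 26, 33, 34, 23, 19, 31, 15, 20, 24, 21]
t=13: [32, 23, 35, 29, 27, 44, 44, 32, 44, 50, 46, 53]
t=14: [27, 37, 22, 30, 30, 24, 17, 24, 16, 25, 26, 28]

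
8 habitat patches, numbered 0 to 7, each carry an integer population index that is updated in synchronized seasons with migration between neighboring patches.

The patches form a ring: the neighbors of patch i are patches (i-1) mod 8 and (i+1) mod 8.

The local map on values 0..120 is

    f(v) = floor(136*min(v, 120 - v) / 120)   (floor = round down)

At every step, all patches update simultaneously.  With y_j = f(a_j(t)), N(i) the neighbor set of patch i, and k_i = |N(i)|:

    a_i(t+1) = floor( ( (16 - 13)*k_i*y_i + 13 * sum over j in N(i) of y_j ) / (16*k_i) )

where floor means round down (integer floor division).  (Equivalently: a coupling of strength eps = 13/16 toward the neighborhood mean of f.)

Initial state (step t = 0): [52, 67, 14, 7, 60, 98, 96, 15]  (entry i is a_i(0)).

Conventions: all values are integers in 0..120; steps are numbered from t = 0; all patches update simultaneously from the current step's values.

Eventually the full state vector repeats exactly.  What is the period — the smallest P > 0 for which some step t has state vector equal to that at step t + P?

Simulating step by step:
t=0: [52, 67, 14, 7, 60, 98, 96, 15]
t=1: [42, 40, 30, 35, 25, 43, 21, 37]
t=2: [43, 41, 40, 32, 40, 29, 40, 36]
t=3: [43, 46, 41, 43, 36, 42, 37, 45]
t=4: [50, 47, 49, 43, 46, 41, 47, 45]
t=5: [52, 55, 51, 52, 47, 51, 49, 53]
t=6: [60, 58, 59, 55, 56, 54, 57, 57]
t=7: [65, 66, 63, 64, 61, 63, 62, 65]
t=8: [61, 62, 62, 64, 63, 65, 63, 63]
t=9: [64, 65, 64, 64, 62, 63, 63, 64]
t=10: [62, 62, 62, 63, 63, 64, 63, 63]
t=11: [64, 65, 64, 64, 63, 63, 63, 64]
t=12: [62, 62, 62, 63, 63, 64, 63, 63]

Answer: 2
Key observation: The state at step 10, [62, 62, 62, 63, 63, 64, 63, 63], reappears at step 12 — and no state repeats earlier — so the cycle the system enters has period 2.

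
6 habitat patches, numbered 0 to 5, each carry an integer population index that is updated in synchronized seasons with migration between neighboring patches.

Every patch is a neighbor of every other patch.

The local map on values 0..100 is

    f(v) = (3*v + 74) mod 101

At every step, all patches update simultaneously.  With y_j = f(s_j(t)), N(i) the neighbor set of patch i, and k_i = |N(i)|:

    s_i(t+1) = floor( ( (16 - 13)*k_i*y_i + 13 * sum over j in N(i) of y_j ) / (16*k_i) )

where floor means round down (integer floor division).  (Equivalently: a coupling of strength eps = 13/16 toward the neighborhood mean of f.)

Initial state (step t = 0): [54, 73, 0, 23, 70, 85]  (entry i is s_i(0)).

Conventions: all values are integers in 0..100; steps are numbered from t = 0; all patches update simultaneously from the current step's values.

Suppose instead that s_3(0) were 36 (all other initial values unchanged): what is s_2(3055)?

Simulating step by step:
t=0: [54, 73, 0, 36, 70, 85]
t=1: [63, 65, 64, 65, 65, 63]
t=2: [64, 64, 64, 64, 64, 64]
t=3: [64, 64, 64, 64, 64, 64]

Answer: s_2(3055) = 64
Key observation: The state at step 2, [64, 64, 64, 64, 64, 64], reappears at step 3: the system is in a cycle of period 1 from step 2 on.  Therefore the state at step 3055 equals the state at step 2 + ((3055 - 2) mod 1) = 2, which is [64, 64, 64, 64, 64, 64].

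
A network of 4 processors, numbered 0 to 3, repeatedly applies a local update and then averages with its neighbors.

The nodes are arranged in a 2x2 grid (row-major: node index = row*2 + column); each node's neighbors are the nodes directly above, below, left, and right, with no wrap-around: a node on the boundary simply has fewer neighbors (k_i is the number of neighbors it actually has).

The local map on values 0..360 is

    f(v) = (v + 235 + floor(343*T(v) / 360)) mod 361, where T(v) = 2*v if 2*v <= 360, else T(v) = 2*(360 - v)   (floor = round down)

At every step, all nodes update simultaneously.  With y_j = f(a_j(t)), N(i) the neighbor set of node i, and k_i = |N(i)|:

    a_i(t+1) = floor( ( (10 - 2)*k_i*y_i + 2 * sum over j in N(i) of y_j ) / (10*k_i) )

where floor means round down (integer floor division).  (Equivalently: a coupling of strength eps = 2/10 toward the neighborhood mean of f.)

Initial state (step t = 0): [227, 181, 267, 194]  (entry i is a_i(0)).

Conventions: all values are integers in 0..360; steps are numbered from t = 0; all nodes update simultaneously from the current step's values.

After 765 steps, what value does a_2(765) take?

Answer: a_2(765) = 296
Key observation: The state at step 32, [291, 291, 291, 291], reappears at step 34: the system is in a cycle of period 2 from step 32 on.  Therefore the state at step 765 equals the state at step 32 + ((765 - 32) mod 2) = 33, which is [296, 296, 296, 296].

Derivation:
t=0: [227, 181, 267, 194]
t=1: [318, 65, 292, 53]
t=2: [253, 79, 265, 57]
t=3: [306, 119, 292, 73]
t=4: [277, 212, 272, 120]
t=5: [279, 58, 303, 209]
t=6: [278, 65, 259, 39]
t=7: [285, 115, 325, 317]
t=8: [288, 223, 269, 264]
t=9: [306, 348, 314, 323]
t=10: [277, 250, 274, 265]
t=11: [311, 329, 311, 320]
t=12: [276, 264, 277, 270]
t=13: [310, 318, 309, 314]
t=14: [278, 273, 279, 275]
t=15: [308, 311, 307, 309]
t=16: [280, 278, 280, 279]
t=17: [306, 307, 306, 307]
t=18: [281, 281, 281, 281]
t=19: [305, 305, 305, 305]
t=20: [283, 283, 283, 283]
t=21: [303, 303, 303, 303]
t=22: [285, 285, 285, 285]
t=23: [301, 301, 301, 301]
t=24: [287, 287, 287, 287]
t=25: [300, 300, 300, 300]
t=26: [288, 288, 288, 288]
t=27: [299, 299, 299, 299]
t=28: [289, 289, 289, 289]
t=29: [298, 298, 298, 298]
t=30: [290, 290, 290, 290]
t=31: [297, 297, 297, 297]
t=32: [291, 291, 291, 291]
t=33: [296, 296, 296, 296]
t=34: [291, 291, 291, 291]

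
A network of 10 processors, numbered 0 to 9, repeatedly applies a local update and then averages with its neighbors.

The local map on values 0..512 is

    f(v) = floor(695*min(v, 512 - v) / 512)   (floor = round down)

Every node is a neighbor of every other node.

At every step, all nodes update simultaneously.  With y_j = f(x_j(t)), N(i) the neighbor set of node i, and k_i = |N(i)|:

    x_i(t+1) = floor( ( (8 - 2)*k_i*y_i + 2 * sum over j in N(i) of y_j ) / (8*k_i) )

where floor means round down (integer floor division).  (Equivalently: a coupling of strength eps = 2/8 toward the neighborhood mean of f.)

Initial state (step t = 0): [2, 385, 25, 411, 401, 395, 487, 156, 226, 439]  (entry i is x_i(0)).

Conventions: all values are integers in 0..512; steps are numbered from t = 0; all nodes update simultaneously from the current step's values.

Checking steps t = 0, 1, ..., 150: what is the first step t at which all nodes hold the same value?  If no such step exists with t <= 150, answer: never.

Answer: never
Key observation: The state at step 20 reappears at step 24 — the system is in a cycle of period 4 from step 20 on.  No step 0..24 is synchronized, and the cycle repeats forever, so no step up to 150 (or ever) has all nodes equal.

Derivation:
t=0: [2, 385, 25, 411, 401, 395, 487, 156, 226, 439]  (not all equal)
t=1: [37, 160, 59, 135, 144, 150, 59, 188, 257, 107]  (not all equal)
t=2: [84, 205, 106, 180, 189, 195, 106, 232, 298, 153]  (not all equal)
t=3: [144, 263, 165, 238, 247, 253, 165, 289, 272, 212]  (not all equal)
t=4: [221, 323, 241, 313, 322, 328, 241, 298, 315, 287]  (not all equal)
t=5: [295, 263, 315, 274, 264, 258, 315, 288, 271, 299]  (not all equal)
t=6: [298, 329, 278, 319, 328, 334, 278, 305, 321, 294]  (not all equal)
t=7: [286, 255, 305, 265, 256, 250, 305, 278, 263, 289]  (not all equal)
t=8: [309, 338, 290, 330, 339, 333, 290, 317, 331, 306]  (not all equal)
t=9: [271, 243, 290, 251, 241, 247, 290, 263, 249, 274]  (not all equal)
t=10: [326, 328, 307, 336, 326, 332, 307, 333, 333, 323]  (not all equal)
t=11: [252, 250, 271, 242, 252, 246, 271, 245, 245, 255]  (not all equal)
t=12: [340, 337, 329, 329, 340, 333, 329, 332, 332, 342]  (not all equal)
t=13: [235, 238, 245, 245, 235, 241, 245, 243, 243, 232]  (not all equal)
t=14: [320, 323, 330, 330, 320, 326, 330, 328, 328, 317]  (not all equal)
t=15: [258, 255, 248, 248, 258, 252, 248, 250, 250, 260]  (not all equal)
t=16: [343, 344, 337, 337, 343, 341, 337, 339, 339, 341]  (not all equal)
t=17: [230, 229, 235, 235, 230, 232, 235, 233, 233, 232]  (not all equal)
t=18: [312, 311, 317, 317, 312, 314, 317, 315, 315, 314]  (not all equal)
t=19: [270, 270, 265, 265, 270, 267, 265, 267, 267, 267]  (not all equal)
t=20: [329, 329, 334, 334, 329, 331, 334, 331, 331, 331]  (not all equal)
t=21: [247, 247, 242, 242, 247, 244, 242, 244, 244, 244]  (not all equal)
t=22: [333, 333, 328, 328, 333, 331, 328, 331, 331, 331]  (not all equal)
t=23: [242, 242, 247, 247, 242, 245, 247, 245, 245, 245]  (not all equal)
t=24: [329, 329, 334, 334, 329, 331, 334, 331, 331, 331]  (not all equal)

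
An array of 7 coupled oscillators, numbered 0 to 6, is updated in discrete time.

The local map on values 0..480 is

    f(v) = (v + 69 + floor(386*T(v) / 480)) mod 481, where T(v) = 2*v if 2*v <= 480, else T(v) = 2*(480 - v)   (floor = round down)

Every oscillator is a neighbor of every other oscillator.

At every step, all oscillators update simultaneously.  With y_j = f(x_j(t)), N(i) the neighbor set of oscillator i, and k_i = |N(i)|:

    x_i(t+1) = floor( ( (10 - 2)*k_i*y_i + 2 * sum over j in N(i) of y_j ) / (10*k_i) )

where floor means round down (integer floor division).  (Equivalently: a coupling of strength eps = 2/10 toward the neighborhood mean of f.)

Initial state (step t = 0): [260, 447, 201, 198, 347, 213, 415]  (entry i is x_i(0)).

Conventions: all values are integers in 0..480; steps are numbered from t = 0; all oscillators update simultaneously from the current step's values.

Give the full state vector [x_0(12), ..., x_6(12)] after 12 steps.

Answer: [102, 326, 403, 409, 363, 365, 403]

Derivation:
t=0: [260, 447, 201, 198, 347, 213, 415]
t=1: [184, 97, 115, 109, 143, 139, 112]
t=2: [129, 324, 360, 348, 416, 408, 354]
t=3: [351, 164, 148, 154, 121, 125, 150]
t=4: [189, 89, 426, 437, 371, 380, 430]
t=5: [92, 261, 107, 103, 133, 129, 106]
t=6: [314, 232, 345, 337, 396, 389, 343]
t=7: [164, 183, 150, 153, 126, 129, 151]
t=8: [87, 125, 428, 434, 380, 386, 429]
t=9: [267, 344, 117, 114, 139, 137, 117]
t=10: [228, 192, 364, 357, 407, 403, 364]
t=11: [170, 97, 136, 139, 116, 117, 136]
t=12: [102, 326, 403, 409, 363, 365, 403]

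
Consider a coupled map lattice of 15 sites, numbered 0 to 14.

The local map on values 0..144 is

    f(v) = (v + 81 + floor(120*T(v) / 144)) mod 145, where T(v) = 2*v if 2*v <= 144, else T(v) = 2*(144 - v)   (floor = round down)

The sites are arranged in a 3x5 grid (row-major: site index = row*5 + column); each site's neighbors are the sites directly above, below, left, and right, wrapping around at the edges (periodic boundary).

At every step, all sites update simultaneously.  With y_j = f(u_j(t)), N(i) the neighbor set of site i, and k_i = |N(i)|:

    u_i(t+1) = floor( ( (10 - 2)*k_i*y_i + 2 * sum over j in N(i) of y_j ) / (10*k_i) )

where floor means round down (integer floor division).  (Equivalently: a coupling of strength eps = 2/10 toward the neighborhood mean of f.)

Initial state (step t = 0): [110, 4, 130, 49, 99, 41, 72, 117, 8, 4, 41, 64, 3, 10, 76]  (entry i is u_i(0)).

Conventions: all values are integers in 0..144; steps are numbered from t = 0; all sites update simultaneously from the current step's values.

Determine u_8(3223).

Answer: u_8(3223) = 105
Key observation: The state at step 8, [105, 105, 106, 106, 105, 105, 105, 105, 106, 105, 105, 105, 105, 106, 105], reappears at step 10: the system is in a cycle of period 2 from step 8 on.  Therefore the state at step 3223 equals the state at step 8 + ((3223 - 8) mod 2) = 9, which is [106, 105, 105, 105, 105, 106, 106, 105, 105, 105, 106, 106, 105, 105, 105].

Derivation:
t=0: [110, 4, 130, 49, 99, 41, 72, 117, 8, 4, 41, 64, 3, 10, 76]
t=1: [96, 94, 88, 73, 107, 54, 119, 98, 99, 91, 54, 102, 91, 104, 117]
t=2: [108, 112, 116, 123, 105, 84, 97, 109, 110, 111, 83, 106, 114, 107, 98]
t=3: [105, 101, 98, 95, 105, 117, 110, 102, 101, 103, 117, 105, 100, 103, 109]
t=4: [105, 107, 109, 111, 106, 99, 102, 107, 108, 106, 99, 105, 108, 107, 103]
t=5: [106, 104, 103, 102, 105, 109, 107, 104, 103, 105, 109, 106, 104, 104, 106]
t=6: [104, 105, 106, 107, 106, 103, 104, 106, 106, 105, 103, 104, 106, 106, 105]
t=7: [106, 105, 105, 104, 105, 106, 106, 105, 105, 105, 106, 106, 105, 105, 105]
t=8: [105, 105, 106, 106, 105, 105, 105, 105, 106, 105, 105, 105, 105, 106, 105]
t=9: [106, 105, 105, 105, 105, 106, 106, 105, 105, 105, 106, 106, 105, 105, 105]
t=10: [105, 105, 106, 106, 105, 105, 105, 105, 106, 105, 105, 105, 105, 106, 105]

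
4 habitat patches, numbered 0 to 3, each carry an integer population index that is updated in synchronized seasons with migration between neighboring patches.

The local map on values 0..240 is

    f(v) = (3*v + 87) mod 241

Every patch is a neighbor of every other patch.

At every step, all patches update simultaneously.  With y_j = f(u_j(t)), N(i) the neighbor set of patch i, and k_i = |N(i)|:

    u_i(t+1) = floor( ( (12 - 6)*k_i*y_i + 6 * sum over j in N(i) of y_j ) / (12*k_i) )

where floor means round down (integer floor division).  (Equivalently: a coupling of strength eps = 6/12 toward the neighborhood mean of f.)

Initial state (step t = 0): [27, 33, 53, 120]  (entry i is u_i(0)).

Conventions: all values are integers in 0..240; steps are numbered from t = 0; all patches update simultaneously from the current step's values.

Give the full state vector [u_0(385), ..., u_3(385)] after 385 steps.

Simulating step by step:
t=0: [27, 33, 53, 120]
t=1: [150, 156, 95, 162]
t=2: [76, 82, 102, 88]
t=3: [96, 102, 122, 108]
t=4: [156, 162, 182, 168]
t=5: [95, 101, 121, 107]
t=6: [153, 159, 179, 165]
t=7: [86, 92, 112, 98]
t=8: [126, 132, 152, 138]
t=9: [125, 51, 71, 57]
t=10: [163, 169, 109, 95]
t=11: [116, 122, 142, 128]
t=12: [175, 181, 121, 187]
t=13: [152, 158, 178, 164]
t=14: [83, 89, 109, 95]
t=15: [117, 123, 143, 129]
t=16: [178, 184, 124, 190]
t=17: [161, 167, 187, 173]
t=18: [110, 116, 136, 122]
t=19: [157, 163, 103, 169]
t=20: [98, 104, 124, 110]
t=21: [162, 168, 188, 174]
t=22: [113, 119, 139, 125]
t=23: [166, 172, 112, 178]
t=24: [125, 131, 151, 137]
t=25: [162, 168, 108, 94]
t=26: [113, 119, 139, 125]

Answer: [162, 168, 108, 94]
Key observation: The state at step 22, [113, 119, 139, 125], reappears at step 26: the system is in a cycle of period 4 from step 22 on.  Therefore the state at step 385 equals the state at step 22 + ((385 - 22) mod 4) = 25, which is [162, 168, 108, 94].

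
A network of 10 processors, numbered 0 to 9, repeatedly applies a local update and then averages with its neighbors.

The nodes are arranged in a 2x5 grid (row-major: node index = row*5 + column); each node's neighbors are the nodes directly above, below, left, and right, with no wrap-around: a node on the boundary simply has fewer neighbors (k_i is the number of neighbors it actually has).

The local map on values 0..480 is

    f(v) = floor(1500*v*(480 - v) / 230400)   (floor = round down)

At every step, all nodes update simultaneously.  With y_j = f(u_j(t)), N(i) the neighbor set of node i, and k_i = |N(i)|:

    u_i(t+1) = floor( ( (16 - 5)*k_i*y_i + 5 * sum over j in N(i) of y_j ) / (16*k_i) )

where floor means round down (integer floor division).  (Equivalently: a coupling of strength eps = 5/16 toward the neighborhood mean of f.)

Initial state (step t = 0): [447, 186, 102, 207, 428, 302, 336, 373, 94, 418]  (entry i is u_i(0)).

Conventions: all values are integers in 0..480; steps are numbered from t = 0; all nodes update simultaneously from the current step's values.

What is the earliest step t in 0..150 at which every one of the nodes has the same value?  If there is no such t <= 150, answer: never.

Simulating step by step:
t=0: [447, 186, 102, 207, 428, 302, 336, 373, 94, 418]  (not all equal)
t=1: [176, 313, 274, 318, 182, 304, 316, 261, 244, 174]  (not all equal)
t=2: [346, 343, 361, 344, 349, 346, 342, 368, 366, 351]  (not all equal)
t=3: [301, 302, 283, 297, 297, 301, 302, 273, 276, 290]  (not all equal)
t=4: [349, 350, 360, 355, 353, 349, 350, 364, 363, 358]  (not all equal)
t=5: [296, 294, 282, 286, 289, 296, 293, 277, 277, 283]  (not all equal)
t=6: [354, 356, 362, 361, 359, 354, 356, 364, 365, 362]  (not all equal)
t=7: [289, 286, 278, 278, 280, 289, 285, 275, 274, 277]  (not all equal)
t=8: [359, 361, 364, 365, 364, 359, 361, 366, 366, 365]  (not all equal)
t=9: [281, 278, 274, 273, 273, 281, 278, 272, 271, 272]  (not all equal)
t=10: [364, 365, 366, 367, 367, 364, 365, 367, 367, 367]  (not all equal)
t=11: [273, 272, 270, 269, 269, 273, 272, 269, 269, 269]  (not all equal)
t=12: [367, 368, 368, 369, 369, 367, 368, 368, 369, 369]  (not all equal)
t=13: [268, 268, 267, 266, 266, 268, 268, 267, 266, 266]  (not all equal)
t=14: [369, 369, 369, 370, 370, 369, 369, 369, 370, 370]  (not all equal)
t=15: [266, 266, 265, 264, 264, 266, 266, 265, 264, 264]  (not all equal)
t=16: [370, 370, 370, 370, 371, 370, 370, 370, 370, 371]  (not all equal)
t=17: [264, 264, 264, 263, 263, 264, 264, 264, 263, 263]  (not all equal)
t=18: [371, 371, 371, 371, 371, 371, 371, 371, 371, 371]  (all equal)

Answer: 18
Key observation: Synchronization is absorbing here: once all nodes are equal they stay equal, and step 18 is the first all-equal step.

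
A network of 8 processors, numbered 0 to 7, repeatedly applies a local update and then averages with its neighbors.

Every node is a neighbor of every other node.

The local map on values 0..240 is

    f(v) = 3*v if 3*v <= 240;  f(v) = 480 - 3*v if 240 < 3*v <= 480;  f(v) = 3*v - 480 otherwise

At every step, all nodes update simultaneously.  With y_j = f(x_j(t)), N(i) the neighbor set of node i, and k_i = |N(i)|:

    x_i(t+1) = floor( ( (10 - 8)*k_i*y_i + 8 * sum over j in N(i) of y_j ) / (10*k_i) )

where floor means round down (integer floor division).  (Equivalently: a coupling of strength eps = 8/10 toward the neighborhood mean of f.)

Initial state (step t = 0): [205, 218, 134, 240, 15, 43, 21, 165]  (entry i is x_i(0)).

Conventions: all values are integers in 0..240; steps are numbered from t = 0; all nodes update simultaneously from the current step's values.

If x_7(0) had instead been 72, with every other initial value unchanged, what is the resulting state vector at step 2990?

Simulating step by step:
t=0: [205, 218, 134, 240, 15, 43, 21, 72]
t=1: [135, 138, 130, 144, 127, 134, 128, 141]
t=2: [76, 75, 77, 73, 78, 76, 77, 74]
t=3: [227, 227, 227, 226, 227, 227, 227, 226]
t=4: [200, 200, 200, 200, 200, 200, 200, 200]
t=5: [120, 120, 120, 120, 120, 120, 120, 120]
t=6: [120, 120, 120, 120, 120, 120, 120, 120]

Answer: [120, 120, 120, 120, 120, 120, 120, 120]
Key observation: The state at step 5, [120, 120, 120, 120, 120, 120, 120, 120], reappears at step 6: the system is in a cycle of period 1 from step 5 on.  Therefore the state at step 2990 equals the state at step 5 + ((2990 - 5) mod 1) = 5, which is [120, 120, 120, 120, 120, 120, 120, 120].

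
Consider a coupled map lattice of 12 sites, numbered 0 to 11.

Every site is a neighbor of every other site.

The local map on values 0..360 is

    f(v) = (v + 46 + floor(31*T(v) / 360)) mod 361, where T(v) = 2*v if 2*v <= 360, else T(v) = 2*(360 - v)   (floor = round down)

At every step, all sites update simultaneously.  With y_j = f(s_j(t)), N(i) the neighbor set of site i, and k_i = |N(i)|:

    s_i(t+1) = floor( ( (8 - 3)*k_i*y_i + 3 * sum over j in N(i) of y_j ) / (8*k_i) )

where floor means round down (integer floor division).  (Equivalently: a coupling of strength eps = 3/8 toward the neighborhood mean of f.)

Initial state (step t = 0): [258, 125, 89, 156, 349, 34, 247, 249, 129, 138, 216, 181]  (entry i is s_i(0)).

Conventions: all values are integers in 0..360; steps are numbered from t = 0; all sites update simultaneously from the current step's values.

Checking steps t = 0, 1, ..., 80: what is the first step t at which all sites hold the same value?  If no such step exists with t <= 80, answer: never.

Answer: never
Key observation: The state at step 36 reappears at step 42 — the system is in a cycle of period 6 from step 36 on.  No step 0..42 is synchronized, and the cycle repeats forever, so no step up to 80 (or ever) has all sites equal.

Derivation:
t=0: [258, 125, 89, 156, 349, 34, 247, 249, 129, 138, 216, 181]  (not all equal)
t=1: [277, 201, 176, 222, 108, 138, 272, 273, 204, 210, 257, 239]  (not all equal)
t=2: [314, 277, 264, 287, 216, 237, 312, 312, 278, 281, 304, 295]  (not all equal)
t=3: [105, 301, 295, 306, 271, 282, 105, 105, 302, 303, 314, 310]  (not all equal)
t=4: [188, 300, 297, 89, 285, 290, 188, 188, 300, 300, 92, 90]  (not all equal)
t=5: [269, 324, 322, 203, 317, 320, 269, 269, 324, 324, 204, 203]  (not all equal)
t=6: [259, 73, 72, 227, 69, 71, 259, 259, 73, 73, 227, 227]  (not all equal)
t=7: [279, 167, 166, 263, 164, 165, 279, 279, 167, 167, 263, 263]  (not all equal)
t=8: [316, 259, 258, 308, 257, 258, 316, 316, 259, 259, 308, 308]  (not all equal)
t=9: [71, 256, 256, 67, 255, 256, 71, 71, 256, 256, 67, 67]  (not all equal)
t=10: [167, 279, 279, 164, 279, 279, 167, 167, 279, 279, 164, 164]  (not all equal)
t=11: [260, 317, 317, 258, 317, 317, 260, 260, 317, 317, 258, 258]  (not all equal)
t=12: [258, 73, 73, 257, 73, 73, 258, 258, 73, 73, 257, 257]  (not all equal)
t=13: [282, 169, 169, 281, 169, 169, 282, 282, 169, 169, 281, 281]  (not all equal)
t=14: [321, 263, 263, 320, 263, 263, 321, 321, 263, 263, 320, 320]  (not all equal)
t=15: [75, 260, 260, 75, 260, 260, 75, 75, 260, 260, 75, 75]  (not all equal)
t=16: [171, 284, 284, 171, 284, 284, 171, 171, 284, 284, 171, 171]  (not all equal)
t=17: [265, 323, 323, 265, 323, 323, 265, 265, 323, 323, 265, 265]  (not all equal)
t=18: [262, 78, 78, 262, 78, 78, 262, 262, 78, 78, 262, 262]  (not all equal)
t=19: [285, 175, 175, 285, 175, 175, 285, 285, 175, 175, 285, 285]  (not all equal)
t=20: [324, 269, 269, 324, 269, 269, 324, 324, 269, 269, 324, 324]  (not all equal)
t=21: [79, 265, 265, 79, 265, 265, 79, 79, 265, 265, 79, 79]  (not all equal)
t=22: [176, 288, 288, 176, 288, 288, 176, 176, 288, 288, 176, 176]  (not all equal)
t=23: [271, 326, 326, 271, 326, 326, 271, 271, 326, 326, 271, 271]  (not all equal)
t=24: [267, 80, 80, 267, 80, 80, 267, 267, 80, 80, 267, 267]  (not all equal)
t=25: [290, 177, 177, 290, 177, 177, 290, 290, 177, 177, 290, 290]  (not all equal)
t=26: [328, 272, 272, 328, 272, 272, 328, 328, 272, 272, 328, 328]  (not all equal)
t=27: [82, 268, 268, 82, 268, 268, 82, 82, 268, 268, 82, 82]  (not all equal)
t=28: [180, 290, 290, 180, 290, 290, 180, 180, 290, 290, 180, 180]  (not all equal)
t=29: [275, 329, 329, 275, 329, 329, 275, 275, 329, 329, 275, 275]  (not all equal)
t=30: [270, 83, 83, 270, 83, 83, 270, 270, 83, 83, 270, 270]  (not all equal)
t=31: [292, 181, 181, 292, 181, 181, 292, 292, 181, 181, 292, 292]  (not all equal)
t=32: [330, 275, 275, 330, 275, 275, 330, 330, 275, 275, 330, 330]  (not all equal)
t=33: [84, 270, 270, 84, 270, 270, 84, 84, 270, 270, 84, 84]  (not all equal)
t=34: [182, 292, 292, 182, 292, 292, 182, 182, 292, 292, 182, 182]  (not all equal)
t=35: [276, 330, 330, 276, 330, 330, 276, 276, 330, 330, 276, 276]  (not all equal)
t=36: [271, 84, 84, 271, 84, 84, 271, 271, 84, 84, 271, 271]  (not all equal)
t=37: [293, 182, 182, 293, 182, 182, 293, 293, 182, 182, 293, 293]  (not all equal)
t=38: [331, 276, 276, 331, 276, 276, 331, 331, 276, 276, 331, 331]  (not all equal)
t=39: [84, 271, 271, 84, 271, 271, 84, 84, 271, 271, 84, 84]  (not all equal)
t=40: [182, 293, 293, 182, 293, 293, 182, 182, 293, 293, 182, 182]  (not all equal)
t=41: [276, 331, 331, 276, 331, 331, 276, 276, 331, 331, 276, 276]  (not all equal)
t=42: [271, 84, 84, 271, 84, 84, 271, 271, 84, 84, 271, 271]  (not all equal)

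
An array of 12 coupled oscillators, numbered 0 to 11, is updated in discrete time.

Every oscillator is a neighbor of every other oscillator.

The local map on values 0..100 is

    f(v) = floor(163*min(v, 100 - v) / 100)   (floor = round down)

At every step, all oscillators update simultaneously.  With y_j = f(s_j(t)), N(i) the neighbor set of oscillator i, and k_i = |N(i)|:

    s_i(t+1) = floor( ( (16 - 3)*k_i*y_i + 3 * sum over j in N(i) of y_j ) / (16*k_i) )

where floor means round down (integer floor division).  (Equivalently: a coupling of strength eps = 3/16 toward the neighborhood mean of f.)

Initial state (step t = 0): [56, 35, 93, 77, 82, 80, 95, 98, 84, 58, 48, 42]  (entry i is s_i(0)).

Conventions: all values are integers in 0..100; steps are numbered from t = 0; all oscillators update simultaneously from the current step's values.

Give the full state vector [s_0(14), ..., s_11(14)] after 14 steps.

Answer: [47, 74, 74, 47, 59, 59, 74, 47, 53, 53, 59, 53]

Derivation:
t=0: [56, 35, 93, 77, 82, 80, 95, 98, 84, 58, 48, 42]
t=1: [64, 53, 17, 37, 31, 33, 14, 10, 29, 62, 70, 62]
t=2: [56, 70, 31, 57, 49, 52, 27, 22, 47, 58, 48, 58]
t=3: [69, 51, 52, 68, 75, 75, 48, 40, 73, 67, 75, 67]
t=4: [51, 74, 73, 52, 43, 43, 73, 63, 46, 53, 43, 53]
t=5: [76, 46, 48, 75, 69, 69, 48, 61, 72, 73, 69, 73]
t=6: [42, 70, 73, 42, 50, 50, 73, 61, 46, 46, 50, 46]
t=7: [67, 51, 48, 67, 78, 78, 48, 63, 72, 72, 78, 72]
t=8: [53, 73, 72, 53, 38, 38, 72, 58, 46, 46, 38, 46]
t=9: [73, 47, 48, 73, 61, 61, 48, 67, 71, 71, 61, 71]
t=10: [46, 72, 74, 46, 62, 62, 74, 54, 49, 49, 62, 49]
t=11: [72, 48, 46, 72, 61, 61, 46, 72, 75, 75, 61, 75]
t=12: [47, 73, 70, 47, 61, 61, 70, 47, 43, 43, 61, 43]
t=13: [73, 48, 51, 73, 63, 63, 51, 73, 68, 68, 63, 68]
t=14: [47, 74, 74, 47, 59, 59, 74, 47, 53, 53, 59, 53]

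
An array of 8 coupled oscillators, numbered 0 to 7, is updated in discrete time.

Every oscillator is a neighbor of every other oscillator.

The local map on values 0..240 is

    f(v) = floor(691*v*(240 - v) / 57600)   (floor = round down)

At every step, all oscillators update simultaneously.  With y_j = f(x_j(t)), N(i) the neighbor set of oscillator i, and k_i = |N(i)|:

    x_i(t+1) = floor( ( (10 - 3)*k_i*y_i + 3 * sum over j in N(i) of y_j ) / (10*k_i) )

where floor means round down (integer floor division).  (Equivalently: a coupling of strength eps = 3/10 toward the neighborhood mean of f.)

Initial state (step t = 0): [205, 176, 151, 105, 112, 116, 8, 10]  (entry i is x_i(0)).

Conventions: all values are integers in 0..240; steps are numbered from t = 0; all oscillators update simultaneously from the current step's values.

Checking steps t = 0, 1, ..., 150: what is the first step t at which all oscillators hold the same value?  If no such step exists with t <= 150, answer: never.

Answer: 9
Key observation: Synchronization is absorbing here: once all oscillators are equal they stay equal, and step 9 is the first all-equal step.

Derivation:
t=0: [205, 176, 151, 105, 112, 116, 8, 10]  (not all equal)
t=1: [96, 129, 146, 152, 152, 153, 54, 58]  (not all equal)
t=2: [160, 164, 160, 157, 157, 156, 131, 135]  (not all equal)
t=3: [154, 152, 154, 156, 156, 157, 166, 165]  (not all equal)
t=4: [157, 158, 157, 156, 156, 155, 149, 150]  (not all equal)
t=5: [156, 155, 156, 157, 157, 157, 160, 159]  (not all equal)
t=6: [156, 157, 156, 155, 155, 155, 153, 154]  (not all equal)
t=7: [157, 156, 157, 157, 157, 157, 158, 157]  (not all equal)
t=8: [156, 156, 156, 156, 156, 156, 155, 156]  (not all equal)
t=9: [157, 157, 157, 157, 157, 157, 157, 157]  (all equal)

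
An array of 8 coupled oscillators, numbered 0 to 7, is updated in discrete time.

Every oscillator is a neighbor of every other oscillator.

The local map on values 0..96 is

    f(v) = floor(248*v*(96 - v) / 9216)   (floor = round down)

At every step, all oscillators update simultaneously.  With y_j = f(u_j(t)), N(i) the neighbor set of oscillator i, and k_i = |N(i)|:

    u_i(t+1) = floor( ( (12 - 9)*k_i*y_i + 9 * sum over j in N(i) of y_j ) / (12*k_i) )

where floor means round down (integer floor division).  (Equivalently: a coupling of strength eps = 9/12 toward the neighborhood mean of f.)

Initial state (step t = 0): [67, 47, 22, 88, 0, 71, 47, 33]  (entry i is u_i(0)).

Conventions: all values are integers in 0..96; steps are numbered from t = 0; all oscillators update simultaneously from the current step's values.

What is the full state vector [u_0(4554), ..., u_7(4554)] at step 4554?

Simulating step by step:
t=0: [67, 47, 22, 88, 0, 71, 47, 33]
t=1: [43, 44, 42, 38, 36, 42, 44, 43]
t=2: [60, 60, 60, 60, 60, 60, 60, 60]
t=3: [58, 58, 58, 58, 58, 58, 58, 58]
t=4: [59, 59, 59, 59, 59, 59, 59, 59]
t=5: [58, 58, 58, 58, 58, 58, 58, 58]

Answer: [59, 59, 59, 59, 59, 59, 59, 59]
Key observation: The state at step 3, [58, 58, 58, 58, 58, 58, 58, 58], reappears at step 5: the system is in a cycle of period 2 from step 3 on.  Therefore the state at step 4554 equals the state at step 3 + ((4554 - 3) mod 2) = 4, which is [59, 59, 59, 59, 59, 59, 59, 59].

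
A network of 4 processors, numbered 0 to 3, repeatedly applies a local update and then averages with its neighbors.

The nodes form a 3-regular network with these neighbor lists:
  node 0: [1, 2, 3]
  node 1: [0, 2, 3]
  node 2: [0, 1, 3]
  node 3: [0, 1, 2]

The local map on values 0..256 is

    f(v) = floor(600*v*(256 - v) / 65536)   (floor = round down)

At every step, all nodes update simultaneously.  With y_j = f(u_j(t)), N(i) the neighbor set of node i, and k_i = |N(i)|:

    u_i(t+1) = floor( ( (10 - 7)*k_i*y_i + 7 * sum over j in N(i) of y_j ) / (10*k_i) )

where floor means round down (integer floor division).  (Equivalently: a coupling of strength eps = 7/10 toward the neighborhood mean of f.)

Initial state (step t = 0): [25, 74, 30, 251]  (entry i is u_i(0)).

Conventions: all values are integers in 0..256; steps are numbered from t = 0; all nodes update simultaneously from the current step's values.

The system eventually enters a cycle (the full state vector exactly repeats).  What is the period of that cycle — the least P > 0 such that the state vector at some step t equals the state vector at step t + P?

Simulating step by step:
t=0: [25, 74, 30, 251]
t=1: [61, 66, 62, 58]
t=2: [109, 109, 109, 108]
t=3: [146, 146, 146, 146]
t=4: [147, 147, 147, 147]
t=5: [146, 146, 146, 146]

Answer: 2
Key observation: The state at step 3, [146, 146, 146, 146], reappears at step 5 — and no state repeats earlier — so the cycle the system enters has period 2.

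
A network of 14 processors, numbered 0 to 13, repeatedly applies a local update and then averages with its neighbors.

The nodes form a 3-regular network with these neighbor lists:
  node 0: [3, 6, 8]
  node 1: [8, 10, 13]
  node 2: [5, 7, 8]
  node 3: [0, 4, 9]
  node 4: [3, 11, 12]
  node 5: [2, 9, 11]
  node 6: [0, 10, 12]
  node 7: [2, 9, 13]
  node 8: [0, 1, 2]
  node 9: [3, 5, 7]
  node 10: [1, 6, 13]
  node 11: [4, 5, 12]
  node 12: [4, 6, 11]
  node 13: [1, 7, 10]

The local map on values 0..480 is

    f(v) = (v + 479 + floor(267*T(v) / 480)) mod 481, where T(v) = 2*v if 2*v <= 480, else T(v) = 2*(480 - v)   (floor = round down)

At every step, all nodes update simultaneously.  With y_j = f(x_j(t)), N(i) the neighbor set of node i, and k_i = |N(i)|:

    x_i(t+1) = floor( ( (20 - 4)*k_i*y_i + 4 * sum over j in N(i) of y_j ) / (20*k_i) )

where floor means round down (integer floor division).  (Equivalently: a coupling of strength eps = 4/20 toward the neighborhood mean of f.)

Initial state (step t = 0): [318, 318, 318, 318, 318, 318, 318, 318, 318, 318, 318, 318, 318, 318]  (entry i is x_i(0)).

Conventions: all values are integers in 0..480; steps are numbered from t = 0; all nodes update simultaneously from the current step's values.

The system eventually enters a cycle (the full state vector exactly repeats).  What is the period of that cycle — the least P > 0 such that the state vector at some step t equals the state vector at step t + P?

Answer: 14
Key observation: The state at step 11, [6, 6, 6, 6, 6, 6, 6, 6, 6, 6, 6, 6, 6, 6], reappears at step 25 — and no state repeats earlier — so the cycle the system enters has period 14.

Derivation:
t=0: [318, 318, 318, 318, 318, 318, 318, 318, 318, 318, 318, 318, 318, 318]
t=1: [15, 15, 15, 15, 15, 15, 15, 15, 15, 15, 15, 15, 15, 15]
t=2: [29, 29, 29, 29, 29, 29, 29, 29, 29, 29, 29, 29, 29, 29]
t=3: [59, 59, 59, 59, 59, 59, 59, 59, 59, 59, 59, 59, 59, 59]
t=4: [122, 122, 122, 122, 122, 122, 122, 122, 122, 122, 122, 122, 122, 122]
t=5: [255, 255, 255, 255, 255, 255, 255, 255, 255, 255, 255, 255, 255, 255]
t=6: [22, 22, 22, 22, 22, 22, 22, 22, 22, 22, 22, 22, 22, 22]
t=7: [44, 44, 44, 44, 44, 44, 44, 44, 44, 44, 44, 44, 44, 44]
t=8: [90, 90, 90, 90, 90, 90, 90, 90, 90, 90, 90, 90, 90, 90]
t=9: [188, 188, 188, 188, 188, 188, 188, 188, 188, 188, 188, 188, 188, 188]
t=10: [395, 395, 395, 395, 395, 395, 395, 395, 395, 395, 395, 395, 395, 395]
t=11: [6, 6, 6, 6, 6, 6, 6, 6, 6, 6, 6, 6, 6, 6]
t=12: [10, 10, 10, 10, 10, 10, 10, 10, 10, 10, 10, 10, 10, 10]
t=13: [19, 19, 19, 19, 19, 19, 19, 19, 19, 19, 19, 19, 19, 19]
t=14: [38, 38, 38, 38, 38, 38, 38, 38, 38, 38, 38, 38, 38, 38]
t=15: [78, 78, 78, 78, 78, 78, 78, 78, 78, 78, 78, 78, 78, 78]
t=16: [162, 162, 162, 162, 162, 162, 162, 162, 162, 162, 162, 162, 162, 162]
t=17: [340, 340, 340, 340, 340, 340, 340, 340, 340, 340, 340, 340, 340, 340]
t=18: [12, 12, 12, 12, 12, 12, 12, 12, 12, 12, 12, 12, 12, 12]
t=19: [23, 23, 23, 23, 23, 23, 23, 23, 23, 23, 23, 23, 23, 23]
t=20: [46, 46, 46, 46, 46, 46, 46, 46, 46, 46, 46, 46, 46, 46]
t=21: [95, 95, 95, 95, 95, 95, 95, 95, 95, 95, 95, 95, 95, 95]
t=22: [198, 198, 198, 198, 198, 198, 198, 198, 198, 198, 198, 198, 198, 198]
t=23: [416, 416, 416, 416, 416, 416, 416, 416, 416, 416, 416, 416, 416, 416]
t=24: [4, 4, 4, 4, 4, 4, 4, 4, 4, 4, 4, 4, 4, 4]
t=25: [6, 6, 6, 6, 6, 6, 6, 6, 6, 6, 6, 6, 6, 6]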